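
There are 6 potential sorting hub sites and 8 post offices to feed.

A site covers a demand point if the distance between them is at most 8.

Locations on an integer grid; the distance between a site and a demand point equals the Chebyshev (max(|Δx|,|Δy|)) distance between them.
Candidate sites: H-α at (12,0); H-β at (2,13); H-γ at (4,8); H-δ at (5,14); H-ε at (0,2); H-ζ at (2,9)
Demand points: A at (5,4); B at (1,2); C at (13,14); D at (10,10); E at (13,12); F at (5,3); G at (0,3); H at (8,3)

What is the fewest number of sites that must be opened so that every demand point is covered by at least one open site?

Coverage sets (demand points within 8 of each site):
  H-α: {A, F, H}
  H-β: {D}
  H-γ: {A, B, D, F, G, H}
  H-δ: {C, D, E}
  H-ε: {A, B, F, G, H}
  H-ζ: {A, B, D, F, G, H}
No single site covers all 8 demand points.
But {H-γ, H-δ} covers everything, so the minimum is 2.

2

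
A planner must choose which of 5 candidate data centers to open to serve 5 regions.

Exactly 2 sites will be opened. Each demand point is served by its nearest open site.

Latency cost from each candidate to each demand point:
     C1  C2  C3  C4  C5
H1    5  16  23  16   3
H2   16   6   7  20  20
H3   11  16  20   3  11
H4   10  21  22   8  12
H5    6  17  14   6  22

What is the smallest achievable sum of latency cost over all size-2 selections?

Open {H1, H2}.
  C1→H1 5, C2→H2 6, C3→H2 7, C4→H1 16, C5→H1 3  ⇒ total 37.
Compare {H2, H3}: total 38.
Compare {H2, H4}: total 43.
No size-2 selection does better; minimum is 37.

37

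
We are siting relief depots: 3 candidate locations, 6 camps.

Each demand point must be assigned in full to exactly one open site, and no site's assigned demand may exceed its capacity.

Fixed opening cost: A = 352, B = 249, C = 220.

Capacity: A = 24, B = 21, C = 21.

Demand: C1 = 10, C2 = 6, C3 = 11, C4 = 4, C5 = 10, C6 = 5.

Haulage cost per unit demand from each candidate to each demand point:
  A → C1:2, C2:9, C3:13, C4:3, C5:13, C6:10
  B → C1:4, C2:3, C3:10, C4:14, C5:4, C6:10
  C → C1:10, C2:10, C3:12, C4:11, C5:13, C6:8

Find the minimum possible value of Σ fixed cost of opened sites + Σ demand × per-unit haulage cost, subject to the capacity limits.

Open {A, B, C}; cheapest assignment that respects the capacities:
  A (cap 24, load 14): C1, C4 — cost 10×2 + 4×3 = 32
  B (cap 21, load 16): C2, C5 — cost 6×3 + 10×4 = 58
  C (cap 21, load 16): C3, C6 — cost 11×12 + 5×8 = 172
  Shipping 262, fixed 821 → total 1083.
  Any other capacity-feasible assignment to {A, B, C} ships for at least 262.
Total demand is 46 and no other set of sites has combined capacity ≥ 46, so {A, B, C} is the only feasible choice of open sites. Minimum: 1083.

1083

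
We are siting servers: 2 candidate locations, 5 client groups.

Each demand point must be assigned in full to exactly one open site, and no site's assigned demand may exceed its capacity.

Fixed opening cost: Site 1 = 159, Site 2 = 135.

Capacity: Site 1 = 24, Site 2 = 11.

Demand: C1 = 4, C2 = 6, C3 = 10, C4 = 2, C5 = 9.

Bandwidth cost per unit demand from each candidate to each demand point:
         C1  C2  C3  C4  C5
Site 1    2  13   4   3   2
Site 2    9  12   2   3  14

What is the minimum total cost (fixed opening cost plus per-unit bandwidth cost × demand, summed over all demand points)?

Open {Site 1, Site 2}; cheapest assignment that respects the capacities:
  Site 1 (cap 24, load 21): C1, C2, C4, C5 — cost 4×2 + 6×13 + 2×3 + 9×2 = 110
  Site 2 (cap 11, load 10): C3 — cost 10×2 = 20
  Shipping 130, fixed 294 → total 424.
  Any other capacity-feasible assignment to {Site 1, Site 2} ships for at least 130.
Total demand is 31 and no other set of sites has combined capacity ≥ 31, so {Site 1, Site 2} is the only feasible choice of open sites. Minimum: 424.

424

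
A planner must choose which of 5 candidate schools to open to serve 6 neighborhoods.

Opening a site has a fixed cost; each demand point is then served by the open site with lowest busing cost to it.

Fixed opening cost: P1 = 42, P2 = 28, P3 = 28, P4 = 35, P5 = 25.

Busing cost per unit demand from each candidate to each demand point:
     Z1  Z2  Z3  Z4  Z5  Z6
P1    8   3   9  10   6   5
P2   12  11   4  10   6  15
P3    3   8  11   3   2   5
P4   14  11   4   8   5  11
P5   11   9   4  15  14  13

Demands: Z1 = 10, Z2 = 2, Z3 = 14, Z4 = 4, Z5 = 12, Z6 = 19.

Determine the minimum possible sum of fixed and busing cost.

286

Open {P3, P5}: assign each demand point to its cheapest open site.
  Z1→P3 10×3=30, Z2→P3 2×8=16, Z3→P5 14×4=56, Z4→P3 4×3=12, Z5→P3 12×2=24, Z6→P3 19×5=95
  busing cost 233, fixed 53 → total 286.
Compare {P2, P3}: busing cost 233 + fixed 56 = 289.
Compare {P3, P4}: busing cost 233 + fixed 63 = 296.
Compare {P2, P3, P5}: busing cost 233 + fixed 81 = 314.
All other subsets cost ≥ 289. Minimum total cost: 286.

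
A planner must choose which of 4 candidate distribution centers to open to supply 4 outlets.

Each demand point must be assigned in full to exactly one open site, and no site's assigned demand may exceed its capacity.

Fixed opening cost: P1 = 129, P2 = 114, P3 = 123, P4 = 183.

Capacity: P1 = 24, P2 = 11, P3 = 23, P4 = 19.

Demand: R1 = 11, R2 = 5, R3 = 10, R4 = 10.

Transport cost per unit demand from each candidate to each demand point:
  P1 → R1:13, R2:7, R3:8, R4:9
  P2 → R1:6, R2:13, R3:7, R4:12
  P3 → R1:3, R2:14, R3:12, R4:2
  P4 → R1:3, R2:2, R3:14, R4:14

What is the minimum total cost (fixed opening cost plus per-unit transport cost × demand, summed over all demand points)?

420

Open {P1, P3}; cheapest assignment that respects the capacities:
  P1 (cap 24, load 15): R2, R3 — cost 5×7 + 10×8 = 115
  P3 (cap 23, load 21): R1, R4 — cost 11×3 + 10×2 = 53
  Shipping 168, fixed 252 → total 420.
  Any other capacity-feasible assignment to {P1, P3} ships for at least 168.
Compare {P3, P4}: its best feasible assignment gives total 489.
Compare {P1, P2, P3}: its best feasible assignment gives total 524.
Every other set of open sites that can feasibly serve all demand totals ≥ 489 even under its best assignment. Minimum: 420.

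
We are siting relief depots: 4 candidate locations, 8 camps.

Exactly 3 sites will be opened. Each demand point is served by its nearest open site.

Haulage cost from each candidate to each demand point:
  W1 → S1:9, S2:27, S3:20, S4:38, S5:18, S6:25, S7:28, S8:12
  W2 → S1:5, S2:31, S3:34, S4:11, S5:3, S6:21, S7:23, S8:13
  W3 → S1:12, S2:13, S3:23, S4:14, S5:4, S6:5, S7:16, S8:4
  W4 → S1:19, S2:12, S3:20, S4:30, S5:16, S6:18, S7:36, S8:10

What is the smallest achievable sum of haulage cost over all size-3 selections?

76

Open {W2, W3, W4}.
  S1→W2 5, S2→W4 12, S3→W4 20, S4→W2 11, S5→W2 3, S6→W3 5, S7→W3 16, S8→W3 4  ⇒ total 76.
Compare {W1, W2, W3}: total 77.
Compare {W1, W3, W4}: total 84.
No size-3 selection does better; minimum is 76.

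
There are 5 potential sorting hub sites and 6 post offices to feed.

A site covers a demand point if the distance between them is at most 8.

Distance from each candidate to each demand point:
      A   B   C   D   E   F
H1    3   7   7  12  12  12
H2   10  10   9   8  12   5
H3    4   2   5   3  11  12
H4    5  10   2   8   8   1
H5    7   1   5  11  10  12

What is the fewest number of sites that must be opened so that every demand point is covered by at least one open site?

Coverage sets (demand points within 8 of each site):
  H1: {A, B, C}
  H2: {D, F}
  H3: {A, B, C, D}
  H4: {A, C, D, E, F}
  H5: {A, B, C}
No single site covers all 6 demand points.
But {H1, H4} covers everything, so the minimum is 2.

2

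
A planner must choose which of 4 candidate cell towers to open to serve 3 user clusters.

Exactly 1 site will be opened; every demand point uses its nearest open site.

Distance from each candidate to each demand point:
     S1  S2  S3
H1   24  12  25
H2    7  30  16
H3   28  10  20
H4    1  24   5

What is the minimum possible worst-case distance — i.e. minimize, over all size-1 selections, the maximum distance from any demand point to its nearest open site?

24

Open {H4}.
  Farthest demand point is S2 at distance 24 (to H4); all others are ≤ 24.
With {H1} the worst case is 25.
With {H3} the worst case is 28.
No size-1 selection achieves below 24.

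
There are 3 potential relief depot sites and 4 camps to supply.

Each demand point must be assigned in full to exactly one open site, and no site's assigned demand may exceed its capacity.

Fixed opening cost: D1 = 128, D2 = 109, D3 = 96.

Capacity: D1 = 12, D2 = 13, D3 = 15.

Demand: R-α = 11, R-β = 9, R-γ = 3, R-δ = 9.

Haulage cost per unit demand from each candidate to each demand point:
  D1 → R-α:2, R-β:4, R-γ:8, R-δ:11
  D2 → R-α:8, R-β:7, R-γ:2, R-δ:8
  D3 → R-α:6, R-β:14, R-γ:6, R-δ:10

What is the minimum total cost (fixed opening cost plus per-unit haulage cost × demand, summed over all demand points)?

513

Open {D1, D2, D3}; cheapest assignment that respects the capacities:
  D1 (cap 12, load 9): R-β — cost 9×4 = 36
  D2 (cap 13, load 12): R-γ, R-δ — cost 3×2 + 9×8 = 78
  D3 (cap 15, load 11): R-α — cost 11×6 = 66
  Shipping 180, fixed 333 → total 513.
  Any other capacity-feasible assignment to {D1, D2, D3} ships for at least 180.
Total demand is 32 and no other set of sites has combined capacity ≥ 32, so {D1, D2, D3} is the only feasible choice of open sites. Minimum: 513.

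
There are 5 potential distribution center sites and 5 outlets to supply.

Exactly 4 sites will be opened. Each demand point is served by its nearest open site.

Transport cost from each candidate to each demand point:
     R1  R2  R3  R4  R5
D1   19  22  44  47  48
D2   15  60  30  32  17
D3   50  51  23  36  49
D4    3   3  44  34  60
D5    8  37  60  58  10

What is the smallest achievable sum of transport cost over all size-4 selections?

Open {D2, D3, D4, D5}.
  R1→D4 3, R2→D4 3, R3→D3 23, R4→D2 32, R5→D5 10  ⇒ total 71.
Compare {D1, D3, D4, D5}: total 73.
Compare {D1, D2, D3, D4}: total 78.
No size-4 selection does better; minimum is 71.

71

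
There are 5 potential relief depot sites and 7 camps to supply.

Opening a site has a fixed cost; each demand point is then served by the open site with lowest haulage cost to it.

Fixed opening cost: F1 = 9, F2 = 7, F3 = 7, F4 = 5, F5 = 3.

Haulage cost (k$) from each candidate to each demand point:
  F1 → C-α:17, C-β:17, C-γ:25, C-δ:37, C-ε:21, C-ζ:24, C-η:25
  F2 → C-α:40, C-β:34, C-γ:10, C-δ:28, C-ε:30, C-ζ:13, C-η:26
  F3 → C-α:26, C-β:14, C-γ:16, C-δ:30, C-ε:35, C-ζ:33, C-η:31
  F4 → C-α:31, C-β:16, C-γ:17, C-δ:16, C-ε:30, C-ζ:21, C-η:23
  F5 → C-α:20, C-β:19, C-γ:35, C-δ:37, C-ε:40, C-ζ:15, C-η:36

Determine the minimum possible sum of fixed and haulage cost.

Open {F1, F2, F4}: assign each demand point to its cheapest open site.
  C-α→F1 17, C-β→F4 16, C-γ→F2 10, C-δ→F4 16, C-ε→F1 21, C-ζ→F2 13, C-η→F4 23
  haulage cost 116, fixed 21 → total 137.
Compare {F1, F2, F4, F5}: haulage cost 116 + fixed 24 = 140.
Compare {F1, F4, F5}: haulage cost 125 + fixed 17 = 142.
Compare {F1, F2, F3, F4}: haulage cost 114 + fixed 28 = 142.
All other subsets cost ≥ 140. Minimum total cost: 137.

137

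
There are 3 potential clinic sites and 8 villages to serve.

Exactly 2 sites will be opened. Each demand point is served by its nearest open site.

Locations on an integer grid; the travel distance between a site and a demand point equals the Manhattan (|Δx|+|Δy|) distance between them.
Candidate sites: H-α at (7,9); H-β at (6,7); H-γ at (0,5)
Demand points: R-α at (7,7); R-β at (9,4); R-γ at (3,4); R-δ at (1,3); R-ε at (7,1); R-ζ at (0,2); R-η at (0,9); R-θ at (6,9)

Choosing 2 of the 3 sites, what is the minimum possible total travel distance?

Open {H-β, H-γ}.
  R-α→H-β 1, R-β→H-β 6, R-γ→H-γ 4, R-δ→H-γ 3, R-ε→H-β 7, R-ζ→H-γ 3, R-η→H-γ 4, R-θ→H-β 2  ⇒ total 30.
Compare {H-α, H-γ}: total 32.
Compare {H-α, H-β}: total 48.

30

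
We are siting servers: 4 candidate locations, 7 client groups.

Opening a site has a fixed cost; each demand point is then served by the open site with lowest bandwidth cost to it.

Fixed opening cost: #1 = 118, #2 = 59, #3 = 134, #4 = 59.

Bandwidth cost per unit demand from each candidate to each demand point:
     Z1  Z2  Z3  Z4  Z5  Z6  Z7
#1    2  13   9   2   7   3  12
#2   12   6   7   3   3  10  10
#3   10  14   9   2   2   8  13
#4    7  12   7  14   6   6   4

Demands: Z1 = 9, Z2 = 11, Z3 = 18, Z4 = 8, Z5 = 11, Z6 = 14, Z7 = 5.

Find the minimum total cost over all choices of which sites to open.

Open {#1, #2}: assign each demand point to its cheapest open site.
  Z1→#1 9×2=18, Z2→#2 11×6=66, Z3→#2 18×7=126, Z4→#1 8×2=16, Z5→#2 11×3=33, Z6→#1 14×3=42, Z7→#2 5×10=50
  bandwidth cost 351, fixed 177 → total 528.
Compare {#2, #4}: bandwidth cost 416 + fixed 118 = 534.
Compare {#1, #2, #4}: bandwidth cost 321 + fixed 236 = 557.
Compare {#1, #4}: bandwidth cost 420 + fixed 177 = 597.
All other subsets cost ≥ 534. Minimum total cost: 528.

528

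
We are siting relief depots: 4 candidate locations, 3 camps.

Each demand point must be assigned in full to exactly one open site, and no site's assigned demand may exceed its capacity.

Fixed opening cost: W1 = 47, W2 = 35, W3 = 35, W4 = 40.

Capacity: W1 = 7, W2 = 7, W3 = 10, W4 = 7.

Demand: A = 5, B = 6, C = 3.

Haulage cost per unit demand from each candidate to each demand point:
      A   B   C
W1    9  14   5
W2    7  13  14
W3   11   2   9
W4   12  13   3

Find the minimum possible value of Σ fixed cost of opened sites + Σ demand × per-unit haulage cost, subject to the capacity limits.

144

Open {W2, W3}; cheapest assignment that respects the capacities:
  W2 (cap 7, load 5): A — cost 5×7 = 35
  W3 (cap 10, load 9): B, C — cost 6×2 + 3×9 = 39
  Shipping 74, fixed 70 → total 144.
  Any other capacity-feasible assignment to {W2, W3} ships for at least 74.
Compare {W1, W3}: its best feasible assignment gives total 166.
Compare {W2, W3, W4}: its best feasible assignment gives total 166.
Every other set of open sites that can feasibly serve all demand totals ≥ 166 even under its best assignment. Minimum: 144.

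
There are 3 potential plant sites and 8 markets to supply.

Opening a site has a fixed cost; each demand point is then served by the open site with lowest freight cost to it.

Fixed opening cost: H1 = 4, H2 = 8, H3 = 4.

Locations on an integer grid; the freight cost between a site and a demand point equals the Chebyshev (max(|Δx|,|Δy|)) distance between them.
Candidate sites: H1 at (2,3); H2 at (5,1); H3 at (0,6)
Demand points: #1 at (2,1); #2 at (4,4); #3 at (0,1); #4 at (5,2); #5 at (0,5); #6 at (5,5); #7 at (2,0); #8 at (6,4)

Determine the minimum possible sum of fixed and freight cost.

Open {H1}: assign each demand point to its cheapest open site.
  #1→H1 2, #2→H1 2, #3→H1 2, #4→H1 3, #5→H1 2, #6→H1 3, #7→H1 3, #8→H1 4
  freight cost 21, fixed 4 → total 25.
Compare {H1, H3}: freight cost 20 + fixed 8 = 28.
Compare {H1, H2}: freight cost 18 + fixed 12 = 30.
Compare {H1, H2, H3}: freight cost 17 + fixed 16 = 33.
All other subsets cost ≥ 28. Minimum total cost: 25.

25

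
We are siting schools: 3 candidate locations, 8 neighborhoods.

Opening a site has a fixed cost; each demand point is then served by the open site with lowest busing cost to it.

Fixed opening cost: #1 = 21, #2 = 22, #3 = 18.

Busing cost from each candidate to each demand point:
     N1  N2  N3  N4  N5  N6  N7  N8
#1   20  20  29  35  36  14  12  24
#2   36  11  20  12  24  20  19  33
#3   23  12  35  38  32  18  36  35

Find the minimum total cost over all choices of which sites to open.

180

Open {#1, #2}: assign each demand point to its cheapest open site.
  N1→#1 20, N2→#2 11, N3→#2 20, N4→#2 12, N5→#2 24, N6→#1 14, N7→#1 12, N8→#1 24
  busing cost 137, fixed 43 → total 180.
Compare {#2}: busing cost 175 + fixed 22 = 197.
Compare {#1, #2, #3}: busing cost 137 + fixed 61 = 198.
Compare {#2, #3}: busing cost 160 + fixed 40 = 200.
All other subsets cost ≥ 197. Minimum total cost: 180.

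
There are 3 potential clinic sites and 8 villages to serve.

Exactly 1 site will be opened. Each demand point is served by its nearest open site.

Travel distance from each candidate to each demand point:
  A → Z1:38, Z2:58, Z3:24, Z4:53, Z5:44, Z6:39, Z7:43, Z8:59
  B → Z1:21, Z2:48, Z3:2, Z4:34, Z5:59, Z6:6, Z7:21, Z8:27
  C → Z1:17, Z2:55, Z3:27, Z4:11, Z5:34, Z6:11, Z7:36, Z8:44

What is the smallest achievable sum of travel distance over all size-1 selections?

218

Open {B}.
  Z1→B 21, Z2→B 48, Z3→B 2, Z4→B 34, Z5→B 59, Z6→B 6, Z7→B 21, Z8→B 27  ⇒ total 218.
Compare {C}: total 235.
Compare {A}: total 358.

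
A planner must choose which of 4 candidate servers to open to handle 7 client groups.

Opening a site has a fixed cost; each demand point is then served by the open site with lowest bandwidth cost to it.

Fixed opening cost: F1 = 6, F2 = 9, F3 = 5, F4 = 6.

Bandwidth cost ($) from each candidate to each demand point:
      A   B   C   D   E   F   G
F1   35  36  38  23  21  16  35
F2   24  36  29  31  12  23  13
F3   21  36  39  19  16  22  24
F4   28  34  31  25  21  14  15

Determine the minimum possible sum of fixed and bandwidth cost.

161

Open {F3, F4}: assign each demand point to its cheapest open site.
  A→F3 21, B→F4 34, C→F4 31, D→F3 19, E→F3 16, F→F4 14, G→F4 15
  bandwidth cost 150, fixed 11 → total 161.
Compare {F2, F3, F4}: bandwidth cost 142 + fixed 20 = 162.
Compare {F2, F3}: bandwidth cost 152 + fixed 14 = 166.
Compare {F2, F4}: bandwidth cost 151 + fixed 15 = 166.
All other subsets cost ≥ 162. Minimum total cost: 161.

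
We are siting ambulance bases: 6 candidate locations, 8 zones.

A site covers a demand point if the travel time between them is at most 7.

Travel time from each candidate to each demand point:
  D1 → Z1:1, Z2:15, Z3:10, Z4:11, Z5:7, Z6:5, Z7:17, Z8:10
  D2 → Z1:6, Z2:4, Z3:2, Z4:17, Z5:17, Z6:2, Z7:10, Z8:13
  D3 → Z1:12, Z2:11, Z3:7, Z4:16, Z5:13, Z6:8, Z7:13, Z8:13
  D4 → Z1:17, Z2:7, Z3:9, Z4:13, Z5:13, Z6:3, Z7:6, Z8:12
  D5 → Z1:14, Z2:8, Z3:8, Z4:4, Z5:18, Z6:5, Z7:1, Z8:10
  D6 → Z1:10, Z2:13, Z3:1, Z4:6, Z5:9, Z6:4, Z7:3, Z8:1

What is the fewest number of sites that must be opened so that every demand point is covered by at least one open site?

3

Coverage sets (demand points within 7 of each site):
  D1: {Z1, Z5, Z6}
  D2: {Z1, Z2, Z3, Z6}
  D3: {Z3}
  D4: {Z2, Z6, Z7}
  D5: {Z4, Z6, Z7}
  D6: {Z3, Z4, Z6, Z7, Z8}
No 2 sites suffice: every size-2 union leaves at least one demand point uncovered.
But {D1, D2, D6} covers everything, so the minimum is 3.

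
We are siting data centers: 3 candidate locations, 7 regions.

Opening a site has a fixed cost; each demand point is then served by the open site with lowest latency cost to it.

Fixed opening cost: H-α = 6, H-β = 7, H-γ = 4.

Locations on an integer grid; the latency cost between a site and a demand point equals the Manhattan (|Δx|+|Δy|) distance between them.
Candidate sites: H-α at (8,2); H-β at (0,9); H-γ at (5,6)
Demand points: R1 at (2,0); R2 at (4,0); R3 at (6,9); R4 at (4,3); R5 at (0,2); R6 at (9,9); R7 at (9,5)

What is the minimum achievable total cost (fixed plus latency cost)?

Open {H-γ}: assign each demand point to its cheapest open site.
  R1→H-γ 9, R2→H-γ 7, R3→H-γ 4, R4→H-γ 4, R5→H-γ 9, R6→H-γ 7, R7→H-γ 5
  latency cost 45, fixed 4 → total 49.
Compare {H-α, H-γ}: latency cost 41 + fixed 10 = 51.
Compare {H-α}: latency cost 48 + fixed 6 = 54.
Compare {H-β, H-γ}: latency cost 43 + fixed 11 = 54.
All other subsets cost ≥ 51. Minimum total cost: 49.

49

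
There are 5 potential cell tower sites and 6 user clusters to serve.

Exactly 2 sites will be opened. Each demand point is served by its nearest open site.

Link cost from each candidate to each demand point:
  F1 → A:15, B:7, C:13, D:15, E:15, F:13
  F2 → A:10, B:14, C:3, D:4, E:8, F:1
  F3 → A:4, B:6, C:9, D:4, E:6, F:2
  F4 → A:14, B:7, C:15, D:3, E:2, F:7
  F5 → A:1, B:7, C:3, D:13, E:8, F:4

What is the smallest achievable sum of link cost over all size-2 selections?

20

Open {F4, F5}.
  A→F5 1, B→F4 7, C→F5 3, D→F4 3, E→F4 2, F→F5 4  ⇒ total 20.
Compare {F3, F5}: total 22.
Compare {F2, F3}: total 24.
No size-2 selection does better; minimum is 20.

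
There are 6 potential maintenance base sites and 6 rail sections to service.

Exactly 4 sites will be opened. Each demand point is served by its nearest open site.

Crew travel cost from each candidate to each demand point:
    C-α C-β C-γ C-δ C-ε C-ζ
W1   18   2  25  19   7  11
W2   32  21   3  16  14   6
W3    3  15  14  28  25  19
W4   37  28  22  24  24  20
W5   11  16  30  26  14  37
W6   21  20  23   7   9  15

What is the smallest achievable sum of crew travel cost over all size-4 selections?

Open {W1, W2, W3, W6}.
  C-α→W3 3, C-β→W1 2, C-γ→W2 3, C-δ→W6 7, C-ε→W1 7, C-ζ→W2 6  ⇒ total 28.
Compare {W1, W2, W5, W6}: total 36.
Compare {W1, W2, W3, W4}: total 37.
No size-4 selection does better; minimum is 28.

28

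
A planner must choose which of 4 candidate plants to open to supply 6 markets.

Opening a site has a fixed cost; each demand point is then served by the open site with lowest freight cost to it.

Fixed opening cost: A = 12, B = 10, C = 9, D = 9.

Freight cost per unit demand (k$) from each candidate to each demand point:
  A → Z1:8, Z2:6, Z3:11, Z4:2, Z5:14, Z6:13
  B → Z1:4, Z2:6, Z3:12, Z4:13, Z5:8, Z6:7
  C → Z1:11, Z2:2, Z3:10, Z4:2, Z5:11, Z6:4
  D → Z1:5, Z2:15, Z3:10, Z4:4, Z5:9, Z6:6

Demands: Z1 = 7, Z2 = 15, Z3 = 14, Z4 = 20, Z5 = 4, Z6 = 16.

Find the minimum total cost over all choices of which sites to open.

353

Open {B, C}: assign each demand point to its cheapest open site.
  Z1→B 7×4=28, Z2→C 15×2=30, Z3→C 14×10=140, Z4→C 20×2=40, Z5→B 4×8=32, Z6→C 16×4=64
  freight cost 334, fixed 19 → total 353.
Compare {B, C, D}: freight cost 334 + fixed 28 = 362.
Compare {C, D}: freight cost 345 + fixed 18 = 363.
Compare {A, B, C}: freight cost 334 + fixed 31 = 365.
All other subsets cost ≥ 362. Minimum total cost: 353.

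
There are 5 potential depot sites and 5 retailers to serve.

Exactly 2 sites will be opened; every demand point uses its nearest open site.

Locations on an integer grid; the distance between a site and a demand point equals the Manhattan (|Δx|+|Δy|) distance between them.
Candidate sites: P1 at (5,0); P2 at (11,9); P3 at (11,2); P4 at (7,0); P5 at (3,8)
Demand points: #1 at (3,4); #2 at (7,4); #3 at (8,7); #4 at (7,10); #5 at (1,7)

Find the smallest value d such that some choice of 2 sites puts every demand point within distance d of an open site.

6

Open {P1, P5}.
  Farthest demand point is #2 at distance 6 (to P1); all others are ≤ 6.
With {P3, P5} the worst case is 6.
With {P4, P5} the worst case is 6.
No size-2 selection achieves below 6.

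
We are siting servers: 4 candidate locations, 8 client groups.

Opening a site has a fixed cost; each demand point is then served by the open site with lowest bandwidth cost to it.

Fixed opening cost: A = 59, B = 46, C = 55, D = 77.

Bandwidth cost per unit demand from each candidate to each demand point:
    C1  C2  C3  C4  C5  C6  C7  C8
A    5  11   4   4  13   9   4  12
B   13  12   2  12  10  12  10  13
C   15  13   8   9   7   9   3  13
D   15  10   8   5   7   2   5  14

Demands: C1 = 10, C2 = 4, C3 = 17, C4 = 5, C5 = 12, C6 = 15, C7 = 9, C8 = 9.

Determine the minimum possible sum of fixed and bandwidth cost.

Open {A, D}: assign each demand point to its cheapest open site.
  C1→A 10×5=50, C2→D 4×10=40, C3→A 17×4=68, C4→A 5×4=20, C5→D 12×7=84, C6→D 15×2=30, C7→A 9×4=36, C8→A 9×12=108
  bandwidth cost 436, fixed 136 → total 572.
Compare {A, B, D}: bandwidth cost 402 + fixed 182 = 584.
Compare {A, C, D}: bandwidth cost 427 + fixed 191 = 618.
Compare {B, D}: bandwidth cost 505 + fixed 123 = 628.
All other subsets cost ≥ 584. Minimum total cost: 572.

572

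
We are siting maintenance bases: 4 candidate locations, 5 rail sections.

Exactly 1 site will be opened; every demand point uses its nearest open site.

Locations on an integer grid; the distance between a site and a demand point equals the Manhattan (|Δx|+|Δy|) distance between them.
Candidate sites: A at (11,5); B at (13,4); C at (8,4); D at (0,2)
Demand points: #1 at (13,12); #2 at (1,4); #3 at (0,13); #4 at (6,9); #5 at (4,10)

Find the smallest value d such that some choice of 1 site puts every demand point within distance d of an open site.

Open {C}.
  Farthest demand point is #3 at distance 17 (to C); all others are ≤ 17.
With {A} the worst case is 19.
With {B} the worst case is 22.
No size-1 selection achieves below 17.

17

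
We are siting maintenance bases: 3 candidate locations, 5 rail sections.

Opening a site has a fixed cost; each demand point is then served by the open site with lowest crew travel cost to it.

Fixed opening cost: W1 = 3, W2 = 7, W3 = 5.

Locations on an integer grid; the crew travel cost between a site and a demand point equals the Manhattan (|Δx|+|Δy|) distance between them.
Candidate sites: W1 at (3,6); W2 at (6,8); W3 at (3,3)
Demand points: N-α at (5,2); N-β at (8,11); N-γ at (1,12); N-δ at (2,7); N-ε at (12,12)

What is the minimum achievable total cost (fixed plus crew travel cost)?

41

Open {W1, W2}: assign each demand point to its cheapest open site.
  N-α→W1 6, N-β→W2 5, N-γ→W1 8, N-δ→W1 2, N-ε→W2 10
  crew travel cost 31, fixed 10 → total 41.
Compare {W2}: crew travel cost 36 + fixed 7 = 43.
Compare {W1, W2, W3}: crew travel cost 28 + fixed 15 = 43.
Compare {W1}: crew travel cost 41 + fixed 3 = 44.
All other subsets cost ≥ 43. Minimum total cost: 41.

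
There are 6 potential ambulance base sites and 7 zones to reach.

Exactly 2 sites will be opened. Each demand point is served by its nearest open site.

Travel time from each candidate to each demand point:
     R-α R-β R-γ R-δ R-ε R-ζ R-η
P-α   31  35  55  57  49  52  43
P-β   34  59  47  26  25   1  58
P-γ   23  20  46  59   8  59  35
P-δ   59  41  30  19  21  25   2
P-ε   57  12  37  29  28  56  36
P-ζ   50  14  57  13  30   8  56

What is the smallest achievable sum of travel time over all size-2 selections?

127

Open {P-γ, P-δ}.
  R-α→P-γ 23, R-β→P-γ 20, R-γ→P-δ 30, R-δ→P-δ 19, R-ε→P-γ 8, R-ζ→P-δ 25, R-η→P-δ 2  ⇒ total 127.
Compare {P-δ, P-ζ}: total 138.
Compare {P-γ, P-ζ}: total 147.
No size-2 selection does better; minimum is 127.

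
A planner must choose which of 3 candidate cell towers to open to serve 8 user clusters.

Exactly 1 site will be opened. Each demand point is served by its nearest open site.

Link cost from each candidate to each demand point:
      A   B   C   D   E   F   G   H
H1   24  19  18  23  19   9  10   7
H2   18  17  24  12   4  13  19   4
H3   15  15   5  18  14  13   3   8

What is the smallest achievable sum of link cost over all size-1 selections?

91

Open {H3}.
  A→H3 15, B→H3 15, C→H3 5, D→H3 18, E→H3 14, F→H3 13, G→H3 3, H→H3 8  ⇒ total 91.
Compare {H2}: total 111.
Compare {H1}: total 129.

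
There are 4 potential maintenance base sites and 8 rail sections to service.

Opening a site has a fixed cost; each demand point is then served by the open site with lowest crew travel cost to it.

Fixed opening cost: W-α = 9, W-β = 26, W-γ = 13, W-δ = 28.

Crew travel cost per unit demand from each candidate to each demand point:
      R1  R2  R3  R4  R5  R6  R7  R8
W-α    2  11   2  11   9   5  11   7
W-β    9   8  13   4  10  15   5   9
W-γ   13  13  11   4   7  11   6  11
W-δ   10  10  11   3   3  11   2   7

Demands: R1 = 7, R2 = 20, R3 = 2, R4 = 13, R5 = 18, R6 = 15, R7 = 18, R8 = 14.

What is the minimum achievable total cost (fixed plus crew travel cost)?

543

Open {W-α, W-β, W-δ}: assign each demand point to its cheapest open site.
  R1→W-α 7×2=14, R2→W-β 20×8=160, R3→W-α 2×2=4, R4→W-δ 13×3=39, R5→W-δ 18×3=54, R6→W-α 15×5=75, R7→W-δ 18×2=36, R8→W-α 14×7=98
  crew travel cost 480, fixed 63 → total 543.
Compare {W-α, W-β, W-γ, W-δ}: crew travel cost 480 + fixed 76 = 556.
Compare {W-α, W-δ}: crew travel cost 520 + fixed 37 = 557.
Compare {W-α, W-γ, W-δ}: crew travel cost 520 + fixed 50 = 570.
All other subsets cost ≥ 556. Minimum total cost: 543.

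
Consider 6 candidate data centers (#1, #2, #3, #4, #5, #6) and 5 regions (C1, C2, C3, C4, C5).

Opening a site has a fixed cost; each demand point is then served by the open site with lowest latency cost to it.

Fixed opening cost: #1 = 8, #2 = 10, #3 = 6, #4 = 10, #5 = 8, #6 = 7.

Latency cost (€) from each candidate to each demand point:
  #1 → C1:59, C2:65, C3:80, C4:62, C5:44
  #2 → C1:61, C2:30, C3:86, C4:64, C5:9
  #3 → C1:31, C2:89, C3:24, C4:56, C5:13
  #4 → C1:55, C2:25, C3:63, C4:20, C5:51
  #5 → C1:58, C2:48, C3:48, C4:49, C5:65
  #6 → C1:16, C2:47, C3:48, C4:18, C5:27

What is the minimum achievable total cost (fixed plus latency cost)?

Open {#3, #4, #6}: assign each demand point to its cheapest open site.
  C1→#6 16, C2→#4 25, C3→#3 24, C4→#6 18, C5→#3 13
  latency cost 96, fixed 23 → total 119.
Compare {#2, #3, #6}: latency cost 97 + fixed 23 = 120.
Compare {#2, #3, #4, #6}: latency cost 92 + fixed 33 = 125.
Compare {#1, #3, #4, #6}: latency cost 96 + fixed 31 = 127.
All other subsets cost ≥ 120. Minimum total cost: 119.

119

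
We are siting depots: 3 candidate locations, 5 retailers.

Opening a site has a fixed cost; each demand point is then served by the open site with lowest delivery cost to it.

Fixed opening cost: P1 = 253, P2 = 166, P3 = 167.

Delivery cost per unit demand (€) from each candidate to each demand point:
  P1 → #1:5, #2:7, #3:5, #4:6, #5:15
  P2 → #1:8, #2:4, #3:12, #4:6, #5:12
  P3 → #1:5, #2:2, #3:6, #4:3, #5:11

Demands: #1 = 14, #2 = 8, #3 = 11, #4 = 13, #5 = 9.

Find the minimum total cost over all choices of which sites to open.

457

Open {P3}: assign each demand point to its cheapest open site.
  #1→P3 14×5=70, #2→P3 8×2=16, #3→P3 11×6=66, #4→P3 13×3=39, #5→P3 9×11=99
  delivery cost 290, fixed 167 → total 457.
Compare {P2, P3}: delivery cost 290 + fixed 333 = 623.
Compare {P2}: delivery cost 462 + fixed 166 = 628.
Compare {P1}: delivery cost 394 + fixed 253 = 647.
All other subsets cost ≥ 623. Minimum total cost: 457.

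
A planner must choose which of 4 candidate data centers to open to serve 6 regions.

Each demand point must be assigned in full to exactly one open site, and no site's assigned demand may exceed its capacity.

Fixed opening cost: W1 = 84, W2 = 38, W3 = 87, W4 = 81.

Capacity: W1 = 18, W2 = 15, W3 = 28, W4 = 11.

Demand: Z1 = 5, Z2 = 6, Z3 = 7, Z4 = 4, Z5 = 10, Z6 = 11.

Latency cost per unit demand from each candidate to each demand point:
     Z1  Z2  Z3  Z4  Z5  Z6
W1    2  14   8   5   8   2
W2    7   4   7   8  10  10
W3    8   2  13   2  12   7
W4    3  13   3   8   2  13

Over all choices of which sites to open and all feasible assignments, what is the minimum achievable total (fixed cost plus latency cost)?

392

Open {W1, W2, W4}; cheapest assignment that respects the capacities:
  W1 (cap 18, load 18): Z3, Z6 — cost 7×8 + 11×2 = 78
  W2 (cap 15, load 15): Z1, Z2, Z4 — cost 5×7 + 6×4 + 4×8 = 91
  W4 (cap 11, load 10): Z5 — cost 10×2 = 20
  Shipping 189, fixed 203 → total 392.
  Any other capacity-feasible assignment to {W1, W2, W4} ships for at least 189.
Compare {W2, W3, W4}: its best feasible assignment gives total 407.
Compare {W1, W3, W4}: its best feasible assignment gives total 410.
Every other set of open sites that can feasibly serve all demand totals ≥ 407 even under its best assignment. Minimum: 392.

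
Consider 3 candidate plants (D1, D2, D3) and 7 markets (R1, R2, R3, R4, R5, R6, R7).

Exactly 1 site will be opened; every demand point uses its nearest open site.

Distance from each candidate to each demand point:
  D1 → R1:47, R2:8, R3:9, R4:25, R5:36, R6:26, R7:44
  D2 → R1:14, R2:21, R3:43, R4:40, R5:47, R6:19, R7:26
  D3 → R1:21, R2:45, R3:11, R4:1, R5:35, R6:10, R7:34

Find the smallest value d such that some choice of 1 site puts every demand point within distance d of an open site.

Open {D3}.
  Farthest demand point is R2 at distance 45 (to D3); all others are ≤ 45.
With {D1} the worst case is 47.
With {D2} the worst case is 47.
No size-1 selection achieves below 45.

45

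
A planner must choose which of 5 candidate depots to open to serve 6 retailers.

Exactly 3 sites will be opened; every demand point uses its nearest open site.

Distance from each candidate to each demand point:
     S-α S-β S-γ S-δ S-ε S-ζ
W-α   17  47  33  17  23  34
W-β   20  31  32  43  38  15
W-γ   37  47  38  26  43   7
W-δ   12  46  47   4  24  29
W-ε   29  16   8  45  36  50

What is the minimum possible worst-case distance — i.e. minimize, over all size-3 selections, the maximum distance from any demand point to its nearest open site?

Open {W-α, W-β, W-ε}.
  Farthest demand point is S-ε at distance 23 (to W-α); all others are ≤ 23.
With {W-α, W-γ, W-ε} the worst case is 23.
With {W-β, W-δ, W-ε} the worst case is 24.
No size-3 selection achieves below 23.

23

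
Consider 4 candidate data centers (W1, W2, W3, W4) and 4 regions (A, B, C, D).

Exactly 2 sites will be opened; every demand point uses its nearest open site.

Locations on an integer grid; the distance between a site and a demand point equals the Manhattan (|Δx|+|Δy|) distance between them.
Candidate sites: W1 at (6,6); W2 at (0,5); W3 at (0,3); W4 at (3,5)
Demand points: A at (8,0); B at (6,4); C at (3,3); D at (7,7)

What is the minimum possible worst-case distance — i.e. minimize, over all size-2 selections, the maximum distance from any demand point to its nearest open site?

Open {W1, W2}.
  Farthest demand point is A at distance 8 (to W1); all others are ≤ 8.
With {W1, W3} the worst case is 8.
With {W1, W4} the worst case is 8.
No size-2 selection achieves below 8.

8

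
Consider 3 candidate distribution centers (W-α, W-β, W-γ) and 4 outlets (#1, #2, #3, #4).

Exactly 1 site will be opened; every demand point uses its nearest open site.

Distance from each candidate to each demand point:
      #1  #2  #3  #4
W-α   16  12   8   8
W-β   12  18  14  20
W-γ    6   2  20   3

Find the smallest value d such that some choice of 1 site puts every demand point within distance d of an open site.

16

Open {W-α}.
  Farthest demand point is #1 at distance 16 (to W-α); all others are ≤ 16.
With {W-β} the worst case is 20.
With {W-γ} the worst case is 20.
No size-1 selection achieves below 16.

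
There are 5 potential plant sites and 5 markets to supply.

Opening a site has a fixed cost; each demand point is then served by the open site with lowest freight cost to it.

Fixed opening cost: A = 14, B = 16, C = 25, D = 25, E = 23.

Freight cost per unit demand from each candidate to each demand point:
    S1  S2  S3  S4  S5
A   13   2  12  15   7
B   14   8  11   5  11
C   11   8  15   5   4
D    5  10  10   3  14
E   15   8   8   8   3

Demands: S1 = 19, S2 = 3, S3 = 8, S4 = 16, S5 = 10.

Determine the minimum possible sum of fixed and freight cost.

Open {A, D, E}: assign each demand point to its cheapest open site.
  S1→D 19×5=95, S2→A 3×2=6, S3→E 8×8=64, S4→D 16×3=48, S5→E 10×3=30
  freight cost 243, fixed 62 → total 305.
Compare {D, E}: freight cost 261 + fixed 48 = 309.
Compare {A, B, D, E}: freight cost 243 + fixed 78 = 321.
Compare {B, D, E}: freight cost 261 + fixed 64 = 325.
All other subsets cost ≥ 309. Minimum total cost: 305.

305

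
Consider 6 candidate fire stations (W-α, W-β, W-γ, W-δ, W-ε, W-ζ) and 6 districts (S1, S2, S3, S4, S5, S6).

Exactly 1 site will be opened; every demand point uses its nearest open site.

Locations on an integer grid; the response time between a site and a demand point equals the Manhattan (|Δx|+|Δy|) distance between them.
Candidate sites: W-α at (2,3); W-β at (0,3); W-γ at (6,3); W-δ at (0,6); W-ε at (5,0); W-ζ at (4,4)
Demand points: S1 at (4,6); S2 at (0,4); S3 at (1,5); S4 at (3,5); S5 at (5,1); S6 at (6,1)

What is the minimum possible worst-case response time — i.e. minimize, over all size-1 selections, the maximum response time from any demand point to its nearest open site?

Open {W-ζ}.
  Farthest demand point is S6 at response time 5 (to W-ζ); all others are ≤ 5.
With {W-α} the worst case is 6.
With {W-γ} the worst case is 7.
No size-1 selection achieves below 5.

5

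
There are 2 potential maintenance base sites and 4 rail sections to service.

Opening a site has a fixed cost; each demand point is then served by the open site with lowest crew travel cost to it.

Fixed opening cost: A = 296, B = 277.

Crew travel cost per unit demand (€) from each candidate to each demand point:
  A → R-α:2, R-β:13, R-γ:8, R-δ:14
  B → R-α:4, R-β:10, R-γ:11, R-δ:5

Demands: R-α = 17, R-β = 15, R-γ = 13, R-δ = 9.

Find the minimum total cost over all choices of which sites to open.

683

Open {B}: assign each demand point to its cheapest open site.
  R-α→B 17×4=68, R-β→B 15×10=150, R-γ→B 13×11=143, R-δ→B 9×5=45
  crew travel cost 406, fixed 277 → total 683.
Compare {A}: crew travel cost 459 + fixed 296 = 755.
Compare {A, B}: crew travel cost 333 + fixed 573 = 906.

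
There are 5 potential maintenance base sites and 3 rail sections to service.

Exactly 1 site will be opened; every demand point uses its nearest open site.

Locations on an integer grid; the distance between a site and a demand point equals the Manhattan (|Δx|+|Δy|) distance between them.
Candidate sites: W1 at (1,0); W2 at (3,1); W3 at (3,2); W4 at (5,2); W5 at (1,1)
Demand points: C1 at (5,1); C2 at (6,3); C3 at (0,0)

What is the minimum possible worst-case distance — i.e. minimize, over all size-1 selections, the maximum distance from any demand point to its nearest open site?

Open {W2}.
  Farthest demand point is C2 at distance 5 (to W2); all others are ≤ 5.
With {W3} the worst case is 5.
With {W4} the worst case is 7.
No size-1 selection achieves below 5.

5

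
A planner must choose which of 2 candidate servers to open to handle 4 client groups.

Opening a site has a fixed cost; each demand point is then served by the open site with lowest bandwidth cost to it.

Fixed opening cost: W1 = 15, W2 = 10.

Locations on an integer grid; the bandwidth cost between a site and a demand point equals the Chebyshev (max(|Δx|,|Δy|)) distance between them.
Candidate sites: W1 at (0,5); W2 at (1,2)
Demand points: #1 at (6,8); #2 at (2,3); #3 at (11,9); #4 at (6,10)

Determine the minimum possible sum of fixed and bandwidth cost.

35

Open {W2}: assign each demand point to its cheapest open site.
  #1→W2 6, #2→W2 1, #3→W2 10, #4→W2 8
  bandwidth cost 25, fixed 10 → total 35.
Compare {W1}: bandwidth cost 25 + fixed 15 = 40.
Compare {W1, W2}: bandwidth cost 23 + fixed 25 = 48.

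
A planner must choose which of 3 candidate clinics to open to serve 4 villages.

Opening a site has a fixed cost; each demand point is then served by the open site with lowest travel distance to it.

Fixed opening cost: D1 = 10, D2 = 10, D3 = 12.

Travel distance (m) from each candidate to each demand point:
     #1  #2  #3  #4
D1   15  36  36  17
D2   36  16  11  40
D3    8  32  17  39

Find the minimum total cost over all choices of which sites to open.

79

Open {D1, D2}: assign each demand point to its cheapest open site.
  #1→D1 15, #2→D2 16, #3→D2 11, #4→D1 17
  travel distance 59, fixed 20 → total 79.
Compare {D1, D2, D3}: travel distance 52 + fixed 32 = 84.
Compare {D1, D3}: travel distance 74 + fixed 22 = 96.
Compare {D2, D3}: travel distance 74 + fixed 22 = 96.
All other subsets cost ≥ 84. Minimum total cost: 79.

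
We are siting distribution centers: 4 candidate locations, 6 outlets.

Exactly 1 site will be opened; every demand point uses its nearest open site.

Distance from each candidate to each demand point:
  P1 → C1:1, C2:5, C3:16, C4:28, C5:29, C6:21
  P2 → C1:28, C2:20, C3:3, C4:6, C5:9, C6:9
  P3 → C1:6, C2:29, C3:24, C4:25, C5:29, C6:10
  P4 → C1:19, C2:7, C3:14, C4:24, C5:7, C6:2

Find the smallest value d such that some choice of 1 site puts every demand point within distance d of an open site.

24

Open {P4}.
  Farthest demand point is C4 at distance 24 (to P4); all others are ≤ 24.
With {P2} the worst case is 28.
With {P1} the worst case is 29.
No size-1 selection achieves below 24.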